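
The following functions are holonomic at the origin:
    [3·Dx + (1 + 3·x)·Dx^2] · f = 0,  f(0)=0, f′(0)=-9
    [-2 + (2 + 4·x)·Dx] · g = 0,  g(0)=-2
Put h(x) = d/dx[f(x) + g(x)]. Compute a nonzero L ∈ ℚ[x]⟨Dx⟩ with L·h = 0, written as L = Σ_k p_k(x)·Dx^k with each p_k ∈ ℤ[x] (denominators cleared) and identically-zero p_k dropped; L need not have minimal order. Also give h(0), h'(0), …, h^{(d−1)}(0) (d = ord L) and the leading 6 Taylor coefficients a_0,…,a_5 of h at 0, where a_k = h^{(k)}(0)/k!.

f: a_k = 0, -9, 27/2, -27, 243/4, -729/5, …
g: a_k = -2, -2, 1, -1, 5/4, -7/4, …
f+g: L₀ = lclm(L_f,L_g), ord ≤ 2+1.
h₀' ⇒ L via d/dx closure of L₀.
L = (18 + 18·x) + (30 + 108·x + 90·x^2)·Dx + (4 + 26·x + 54·x^2 + 36·x^3)·Dx^2  (order 2).
h: a_k = -11, 29, -84, 248, -2951/4, 8811/4, …
ICs: h(0) = -11, h′(0) = 29.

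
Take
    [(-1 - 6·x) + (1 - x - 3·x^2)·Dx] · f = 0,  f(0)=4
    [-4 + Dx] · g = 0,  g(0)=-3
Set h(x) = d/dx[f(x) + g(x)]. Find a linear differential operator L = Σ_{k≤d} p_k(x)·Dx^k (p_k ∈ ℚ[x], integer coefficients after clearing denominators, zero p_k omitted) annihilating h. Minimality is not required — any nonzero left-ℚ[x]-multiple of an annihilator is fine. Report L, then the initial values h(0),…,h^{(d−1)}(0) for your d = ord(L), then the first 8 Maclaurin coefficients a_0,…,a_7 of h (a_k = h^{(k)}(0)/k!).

L = (20 + 496·x + 552·x^2 + 2160·x^3 + 1296·x^4) + (-13 - 112·x - 298·x^2 - 516·x^3 + 360·x^4 + 432·x^5)·Dx + (2 - 3·x + 40·x^2 - 6·x^3 - 171·x^4 - 108·x^5)·Dx^2  (order 2).
h: a_k = -8, -16, -12, 176, 672, 11128/5, 90116/15, 1702784/105, …
ICs: h(0) = -8, h′(0) = -16.

f: a_k = 4, 4, 16, 28, 76, 160, 388, 868, …
g: a_k = -3, -12, -24, -32, -32, -128/5, -256/15, -1024/105, …
Weyl lclm of L_f,L_g ⇒ L₀ (ord ≤ 2).
h₀' ⇒ L via d/dx closure of L₀.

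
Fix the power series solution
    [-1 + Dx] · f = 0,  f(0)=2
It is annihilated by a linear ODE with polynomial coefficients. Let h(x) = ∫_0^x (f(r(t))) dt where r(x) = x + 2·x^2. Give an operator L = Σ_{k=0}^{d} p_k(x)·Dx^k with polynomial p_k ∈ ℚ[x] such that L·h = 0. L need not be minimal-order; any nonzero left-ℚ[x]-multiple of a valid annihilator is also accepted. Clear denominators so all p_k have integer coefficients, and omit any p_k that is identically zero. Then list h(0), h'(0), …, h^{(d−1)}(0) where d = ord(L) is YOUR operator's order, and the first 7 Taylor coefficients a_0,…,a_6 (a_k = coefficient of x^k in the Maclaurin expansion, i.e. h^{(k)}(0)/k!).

L = (-1 - 4·x)·Dx + Dx^2  (order 2).
h: a_k = 0, 2, 1, 5/3, 13/12, 73/60, 281/360, …
ICs: h(0) = 0, h′(0) = 2.

f: a_k = 2, 2, 1, 1/3, 1/12, 1/60, 1/360, …
L₀ from L_f via x↦r, Dx↦r'^{-1}Dx.
Integrate: L := L₀·Dx.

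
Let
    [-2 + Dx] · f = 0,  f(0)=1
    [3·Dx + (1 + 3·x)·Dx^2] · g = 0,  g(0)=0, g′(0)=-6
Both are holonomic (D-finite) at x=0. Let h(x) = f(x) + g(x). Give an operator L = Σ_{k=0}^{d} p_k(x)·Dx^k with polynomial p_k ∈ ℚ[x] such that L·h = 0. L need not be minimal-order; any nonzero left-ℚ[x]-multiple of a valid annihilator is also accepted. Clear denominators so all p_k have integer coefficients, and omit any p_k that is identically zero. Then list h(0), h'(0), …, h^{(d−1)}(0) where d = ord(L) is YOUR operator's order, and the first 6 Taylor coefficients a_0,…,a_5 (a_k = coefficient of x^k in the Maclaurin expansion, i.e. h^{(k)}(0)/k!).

L = (-48 - 36·x)·Dx + (14 - 24·x - 36·x^2)·Dx^2 + (5 + 21·x + 18·x^2)·Dx^3  (order 3).
h: a_k = 1, -4, 11, -50/3, 247/6, -1454/15, …
ICs: h(0) = 1, h′(0) = -4, h′′(0) = 22.

f: a_k = 1, 2, 2, 4/3, 2/3, 4/15, …
g: a_k = 0, -6, 9, -18, 81/2, -486/5, …
f+g: L₀ = lclm(L_f,L_g), ord ≤ 1+2.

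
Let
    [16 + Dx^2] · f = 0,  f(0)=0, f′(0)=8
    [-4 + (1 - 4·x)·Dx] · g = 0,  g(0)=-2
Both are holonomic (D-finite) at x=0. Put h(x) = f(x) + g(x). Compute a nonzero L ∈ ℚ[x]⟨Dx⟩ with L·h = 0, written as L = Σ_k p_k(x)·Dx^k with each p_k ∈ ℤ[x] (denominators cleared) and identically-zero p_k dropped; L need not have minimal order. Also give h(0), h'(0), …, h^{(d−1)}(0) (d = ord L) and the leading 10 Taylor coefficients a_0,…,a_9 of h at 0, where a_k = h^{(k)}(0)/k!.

L = (-448 + 512·x - 1024·x^2) + (48 - 320·x + 768·x^2 - 1024·x^3)·Dx + (-28 + 32·x - 64·x^2)·Dx^2 + (3 - 20·x + 48·x^2 - 64·x^3)·Dx^3  (order 3).
h: a_k = -2, 0, -32, -448/3, -512, -30464/15, -8192, -10323968/315, -131072, -1486352384/2835, …
ICs: h(0) = -2, h′(0) = 0, h′′(0) = -64.

f: a_k = 0, 8, 0, -64/3, 0, 256/15, 0, -2048/315, 0, 4096/2835, …
g: a_k = -2, -8, -32, -128, -512, -2048, -8192, -32768, -131072, -524288, …
Weyl lclm of L_f,L_g ⇒ L₀ (ord ≤ 3).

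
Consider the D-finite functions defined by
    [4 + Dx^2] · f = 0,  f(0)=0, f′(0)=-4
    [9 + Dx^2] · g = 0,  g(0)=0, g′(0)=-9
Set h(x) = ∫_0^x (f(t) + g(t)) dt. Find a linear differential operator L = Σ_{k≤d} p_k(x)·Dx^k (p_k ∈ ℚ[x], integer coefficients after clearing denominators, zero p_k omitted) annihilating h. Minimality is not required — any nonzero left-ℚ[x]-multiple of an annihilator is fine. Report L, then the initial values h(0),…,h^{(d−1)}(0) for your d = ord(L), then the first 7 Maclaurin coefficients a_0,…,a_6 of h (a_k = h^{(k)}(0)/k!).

L = 36·Dx + 13·Dx^3 + Dx^5  (order 5).
h: a_k = 0, 0, -13/2, 0, 97/24, 0, -793/720, …
ICs: h(0) = 0, h′(0) = 0, h′′(0) = -13, h′′′(0) = 0, h′′′′(0) = 97.

f: a_k = 0, -4, 0, 8/3, 0, -8/15, 0, …
g: a_k = 0, -9, 0, 27/2, 0, -243/40, 0, …
f+g: L₀ = lclm(L_f,L_g), ord ≤ 2+2.
h=∫h₀ ⇒ L = L₀·Dx.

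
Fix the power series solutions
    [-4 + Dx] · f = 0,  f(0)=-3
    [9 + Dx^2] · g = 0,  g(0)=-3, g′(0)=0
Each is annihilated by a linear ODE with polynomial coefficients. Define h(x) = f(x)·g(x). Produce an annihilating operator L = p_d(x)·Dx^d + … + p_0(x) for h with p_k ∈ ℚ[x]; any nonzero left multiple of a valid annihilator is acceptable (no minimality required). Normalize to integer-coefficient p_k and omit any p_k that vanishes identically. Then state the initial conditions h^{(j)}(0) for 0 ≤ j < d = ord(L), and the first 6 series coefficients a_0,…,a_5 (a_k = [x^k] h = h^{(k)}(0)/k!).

L = 25 - 8·Dx + Dx^2  (order 2).
h: a_k = 9, 36, 63/2, -66, -1581/8, -2337/10, …
ICs: h(0) = 9, h′(0) = 36.

f: a_k = -3, -12, -24, -32, -32, -128/5, …
g: a_k = -3, 0, 27/2, 0, -81/8, 0, …
L₀ := L_f ⊗_s L_g (sym. prod.), ord ≤ 2.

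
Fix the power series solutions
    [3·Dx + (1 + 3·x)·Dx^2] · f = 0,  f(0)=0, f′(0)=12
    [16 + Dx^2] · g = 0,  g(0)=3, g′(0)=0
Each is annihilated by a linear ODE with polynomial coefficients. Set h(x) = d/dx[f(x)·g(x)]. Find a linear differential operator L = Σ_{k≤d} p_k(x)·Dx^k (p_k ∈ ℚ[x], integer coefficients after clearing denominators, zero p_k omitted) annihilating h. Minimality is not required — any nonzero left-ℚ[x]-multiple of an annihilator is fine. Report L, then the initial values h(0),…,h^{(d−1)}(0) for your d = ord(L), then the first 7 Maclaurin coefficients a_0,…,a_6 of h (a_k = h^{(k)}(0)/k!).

f: a_k = 0, 12, -18, 36, -81, 972/5, -486, …
g: a_k = 3, 0, -24, 0, 32, 0, -256/15, …
Product ⇒ symmetric product L₀, ord ≤ 4.
h₀' ⇒ L via d/dx closure of L₀.
L = (-252256 - 1400832·x + 774144·x^2 + 36937728·x^3 + 133871616·x^4 + 191102976·x^5 + 95551488·x^6) + (-43296 + 45216·x + 2557440·x^2 + 11404800·x^3 + 19906560·x^4 + 11943936·x^5)·Dx + (-14630 - 16992·x + 831600·x^2 + 6110208·x^3 + 17853696·x^4 + 23887872·x^5 + 11943936·x^6)·Dx^2 + (-2706 + 2826·x + 159840·x^2 + 712800·x^3 + 1244160·x^4 + 746496·x^5)·Dx^3 + (71 + 4410·x + 48951·x^2 + 237600·x^3 + 592920·x^4 + 746496·x^5 + 373248·x^6)·Dx^4  (order 4).
h: a_k = 36, -108, -540, 756, 516, -540, 1076/5, …
ICs: h(0) = 36, h′(0) = -108, h′′(0) = -1080, h′′′(0) = 4536.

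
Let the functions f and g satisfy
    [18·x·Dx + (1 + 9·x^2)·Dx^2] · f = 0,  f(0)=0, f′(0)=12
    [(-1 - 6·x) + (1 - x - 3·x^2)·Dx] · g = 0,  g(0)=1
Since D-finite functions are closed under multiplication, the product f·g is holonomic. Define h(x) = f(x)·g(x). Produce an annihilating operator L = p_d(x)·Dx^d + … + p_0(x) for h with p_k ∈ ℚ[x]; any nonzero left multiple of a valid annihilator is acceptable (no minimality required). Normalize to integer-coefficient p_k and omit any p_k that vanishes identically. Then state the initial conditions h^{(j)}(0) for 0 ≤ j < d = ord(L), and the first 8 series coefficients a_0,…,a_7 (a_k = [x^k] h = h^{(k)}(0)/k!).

f: a_k = 0, 12, 0, -36, 0, 972/5, 0, -8748/7, …
g: a_k = 1, 1, 4, 7, 19, 40, 97, 217, …
f·g: L₀ = L_f ⊗_s L_g, ord ≤ 2·1.
L = (6 + 18·x + 162·x^2) + (2 - 6·x + 36·x^2 + 162·x^3)·Dx + (-1 + x - 6·x^2 + 9·x^3 + 27·x^4)·Dx^2  (order 2).
h: a_k = 0, 12, 12, 12, 48, 1392/5, 2112/5, 276/35, …
ICs: h(0) = 0, h′(0) = 12.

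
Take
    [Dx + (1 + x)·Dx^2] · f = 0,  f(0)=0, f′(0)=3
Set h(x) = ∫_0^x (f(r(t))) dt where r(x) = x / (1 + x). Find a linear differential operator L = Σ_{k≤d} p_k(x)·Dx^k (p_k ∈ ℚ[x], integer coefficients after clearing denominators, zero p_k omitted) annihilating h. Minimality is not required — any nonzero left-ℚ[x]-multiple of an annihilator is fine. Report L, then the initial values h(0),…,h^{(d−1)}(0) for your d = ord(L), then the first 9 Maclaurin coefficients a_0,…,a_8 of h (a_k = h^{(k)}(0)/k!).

f: a_k = 0, 3, -3/2, 1, -3/4, 3/5, -1/2, 3/7, -3/8, …
f∘r: x↦r, Dx↦Dx/r' in L_f ⇒ L₀.
h=∫₀ˣh₀: take L = L₀·Dx.
L = (3 + 4·x)·Dx^2 + (1 + 3·x + 2·x^2)·Dx^3  (order 3).
h: a_k = 0, 0, 3/2, -3/2, 7/4, -9/4, 31/10, -9/2, 381/56, …
ICs: h(0) = 0, h′(0) = 0, h′′(0) = 3.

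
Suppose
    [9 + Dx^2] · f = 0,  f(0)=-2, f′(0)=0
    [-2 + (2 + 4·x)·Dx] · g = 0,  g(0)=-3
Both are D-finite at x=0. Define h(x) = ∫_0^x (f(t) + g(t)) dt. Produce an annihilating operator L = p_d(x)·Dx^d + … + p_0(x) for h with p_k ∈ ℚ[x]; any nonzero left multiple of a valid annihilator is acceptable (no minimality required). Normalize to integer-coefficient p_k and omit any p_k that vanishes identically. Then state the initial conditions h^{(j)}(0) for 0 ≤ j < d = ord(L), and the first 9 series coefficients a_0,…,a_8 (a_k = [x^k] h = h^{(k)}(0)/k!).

L = (-54 - 162·x - 162·x^2)·Dx + (36 + 234·x + 486·x^2 + 324·x^3)·Dx^2 + (-6 - 18·x - 18·x^2)·Dx^3 + (4 + 26·x + 54·x^2 + 36·x^3)·Dx^4  (order 4).
h: a_k = 0, -5, -3/2, 7/2, -3/8, -39/40, -7/16, 477/560, -99/128, …
ICs: h(0) = 0, h′(0) = -5, h′′(0) = -3, h′′′(0) = 21.

f: a_k = -2, 0, 9, 0, -27/4, 0, 81/40, 0, -729/2240, …
g: a_k = -3, -3, 3/2, -3/2, 15/8, -21/8, 63/16, -99/16, 1287/128, …
L₀ := lclm(L_f,L_g); ord L₀ ≤ 2+1.
h=∫₀ˣh₀: take L = L₀·Dx.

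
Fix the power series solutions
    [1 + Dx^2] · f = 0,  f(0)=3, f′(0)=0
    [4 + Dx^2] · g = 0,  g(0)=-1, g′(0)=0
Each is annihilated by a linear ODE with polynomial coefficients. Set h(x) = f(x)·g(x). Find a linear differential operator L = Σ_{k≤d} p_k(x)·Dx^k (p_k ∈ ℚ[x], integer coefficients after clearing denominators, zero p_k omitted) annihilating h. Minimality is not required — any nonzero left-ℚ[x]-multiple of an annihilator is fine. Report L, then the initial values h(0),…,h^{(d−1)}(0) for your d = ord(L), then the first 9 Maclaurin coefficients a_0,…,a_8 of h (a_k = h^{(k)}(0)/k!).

L = 9 + 10·Dx^2 + Dx^4  (order 4).
h: a_k = -3, 0, 15/2, 0, -41/8, 0, 73/48, 0, -3281/13440, …
ICs: h(0) = -3, h′(0) = 0, h′′(0) = 15, h′′′(0) = 0.

f: a_k = 3, 0, -3/2, 0, 1/8, 0, -1/240, 0, 1/13440, …
g: a_k = -1, 0, 2, 0, -2/3, 0, 4/45, 0, -2/315, …
f·g: L₀ = L_f ⊗_s L_g, ord ≤ 2·2.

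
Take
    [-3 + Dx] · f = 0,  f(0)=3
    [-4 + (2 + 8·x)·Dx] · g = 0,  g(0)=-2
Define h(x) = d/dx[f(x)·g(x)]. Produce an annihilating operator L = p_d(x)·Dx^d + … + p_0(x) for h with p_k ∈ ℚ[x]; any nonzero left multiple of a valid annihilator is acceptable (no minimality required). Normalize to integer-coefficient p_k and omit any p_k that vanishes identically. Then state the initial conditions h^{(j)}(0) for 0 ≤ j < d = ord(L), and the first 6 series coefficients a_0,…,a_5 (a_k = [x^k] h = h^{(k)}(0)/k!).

L = (17 + 120·x + 144·x^2) + (-5 - 32·x - 48·x^2)·Dx  (order 1).
h: a_k = -30, -102, -207, -129, -1893/4, 4131/4, …
ICs: h(0) = -30.

f: a_k = 3, 9, 27/2, 27/2, 81/8, 243/40, …
g: a_k = -2, -4, 4, -8, 20, -56, …
h₀=f·g: eliminate ⇒ L₀, order ≤ 1·1.
Differentiate: ansatz ord ≤ ord L₀ ⇒ L.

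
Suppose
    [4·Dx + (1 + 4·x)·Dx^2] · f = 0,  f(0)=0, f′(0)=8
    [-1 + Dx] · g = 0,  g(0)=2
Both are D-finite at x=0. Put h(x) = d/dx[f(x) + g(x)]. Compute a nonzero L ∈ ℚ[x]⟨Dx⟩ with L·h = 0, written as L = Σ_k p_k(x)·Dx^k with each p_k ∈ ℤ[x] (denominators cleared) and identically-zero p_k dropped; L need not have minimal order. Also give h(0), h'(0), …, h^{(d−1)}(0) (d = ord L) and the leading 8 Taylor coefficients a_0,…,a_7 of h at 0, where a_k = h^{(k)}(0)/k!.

L = (-36 - 16·x) + (31 - 8·x - 16·x^2)·Dx + (5 + 24·x + 16·x^2)·Dx^2  (order 2).
h: a_k = 10, -30, 129, -1535/3, 24577/12, -491519/60, 11796481/360, -330301439/2520, …
ICs: h(0) = 10, h′(0) = -30.

f: a_k = 0, 8, -16, 128/3, -128, 2048/5, -4096/3, 32768/7, …
g: a_k = 2, 2, 1, 1/3, 1/12, 1/60, 1/360, 1/2520, …
h₀=f+g: left-lcm gives L₀, ord ≤ 3.
Derive L from L₀ (diff closure).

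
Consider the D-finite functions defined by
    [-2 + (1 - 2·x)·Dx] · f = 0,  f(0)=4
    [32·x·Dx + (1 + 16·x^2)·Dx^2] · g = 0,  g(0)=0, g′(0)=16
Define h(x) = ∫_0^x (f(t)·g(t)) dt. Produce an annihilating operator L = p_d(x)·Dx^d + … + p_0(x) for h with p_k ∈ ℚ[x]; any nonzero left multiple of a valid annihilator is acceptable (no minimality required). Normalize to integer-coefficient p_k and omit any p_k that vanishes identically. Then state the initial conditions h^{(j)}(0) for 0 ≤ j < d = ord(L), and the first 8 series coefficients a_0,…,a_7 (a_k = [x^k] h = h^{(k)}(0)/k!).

f: a_k = 4, 8, 16, 32, 64, 128, 256, 512, …
g: a_k = 0, 16, 0, -256/3, 0, 4096/5, 0, -65536/7, …
L₀ := L_f ⊗_s L_g (sym. prod.), ord ≤ 2.
h=∫h₀ ⇒ L = L₀·Dx.
L = 64·x·Dx + (4 - 32·x + 128·x^2)·Dx^2 + (-1 + 2·x - 16·x^2 + 32·x^3)·Dx^3  (order 3).
h: a_k = 0, 0, 32, 128/3, -64/3, -512/15, 22016/45, 88064/105, …
ICs: h(0) = 0, h′(0) = 0, h′′(0) = 64.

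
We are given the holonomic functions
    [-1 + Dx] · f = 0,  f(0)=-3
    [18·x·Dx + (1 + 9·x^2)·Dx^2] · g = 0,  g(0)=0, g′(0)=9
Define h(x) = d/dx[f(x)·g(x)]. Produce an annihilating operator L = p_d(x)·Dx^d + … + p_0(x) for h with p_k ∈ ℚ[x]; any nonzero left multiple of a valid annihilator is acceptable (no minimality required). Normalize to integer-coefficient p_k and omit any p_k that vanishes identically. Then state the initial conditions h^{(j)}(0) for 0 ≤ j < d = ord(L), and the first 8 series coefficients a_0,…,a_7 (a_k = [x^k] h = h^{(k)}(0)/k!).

f: a_k = -3, -3, -3/2, -1/2, -1/8, -1/40, -1/240, -1/1680, …
g: a_k = 0, 9, 0, -27, 0, 729/5, 0, -6561/7, …
L₀ := L_f ⊗_s L_g (sym. prod.), ord ≤ 2.
Derive L from L₀ (diff closure).
L = (-17 - 36·x + 504·x^2 - 324·x^3 + 81·x^4) + (16 + 54·x - 522·x^2 + 486·x^3 - 162·x^4)·Dx + (1 - 18·x + 18·x^2 - 162·x^3 + 81·x^4)·Dx^2  (order 2).
h: a_k = -27, -54, 405/2, 306, -15921/8, -10179/4, 1454037/80, 1534191/70, …
ICs: h(0) = -27, h′(0) = -54.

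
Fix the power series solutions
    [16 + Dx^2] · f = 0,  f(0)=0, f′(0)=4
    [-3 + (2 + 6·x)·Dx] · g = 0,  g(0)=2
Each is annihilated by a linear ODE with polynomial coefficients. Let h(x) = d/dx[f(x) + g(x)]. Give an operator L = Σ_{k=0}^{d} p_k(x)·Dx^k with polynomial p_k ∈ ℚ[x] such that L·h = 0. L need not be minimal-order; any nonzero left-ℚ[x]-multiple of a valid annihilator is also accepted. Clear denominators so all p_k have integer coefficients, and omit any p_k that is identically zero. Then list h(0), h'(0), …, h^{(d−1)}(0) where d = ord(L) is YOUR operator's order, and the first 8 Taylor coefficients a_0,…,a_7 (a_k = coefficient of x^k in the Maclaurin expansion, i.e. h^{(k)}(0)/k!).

L = (-9552 - 18432·x - 27648·x^2) + (-2912 - 21024·x - 55296·x^2 - 55296·x^3)·Dx + (-597 - 1152·x - 1728·x^2)·Dx^2 + (-182 - 1314·x - 3456·x^2 - 3456·x^3)·Dx^3  (order 3).
h: a_k = 7, -9/2, -175/8, -405/16, 41899/384, -45927/256, 21685289/46080, -2814669/2048, …
ICs: h(0) = 7, h′(0) = -9/2, h′′(0) = -175/4.

f: a_k = 0, 4, 0, -32/3, 0, 128/15, 0, -1024/315, …
g: a_k = 2, 3, -9/4, 27/8, -405/64, 1701/128, -15309/512, 72171/1024, …
h₀=f+g: left-lcm gives L₀, ord ≤ 3.
Differentiate: ansatz ord ≤ ord L₀ ⇒ L.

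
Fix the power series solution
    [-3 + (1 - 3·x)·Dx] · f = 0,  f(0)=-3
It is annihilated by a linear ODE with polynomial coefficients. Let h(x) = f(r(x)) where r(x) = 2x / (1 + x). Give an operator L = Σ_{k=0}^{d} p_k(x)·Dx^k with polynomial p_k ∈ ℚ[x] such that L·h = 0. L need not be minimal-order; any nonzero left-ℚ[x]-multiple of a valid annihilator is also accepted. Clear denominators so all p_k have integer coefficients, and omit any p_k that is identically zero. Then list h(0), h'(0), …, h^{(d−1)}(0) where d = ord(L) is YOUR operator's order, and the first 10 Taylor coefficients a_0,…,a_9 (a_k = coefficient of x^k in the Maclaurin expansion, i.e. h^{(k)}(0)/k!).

f: a_k = -3, -9, -27, -81, -243, -729, -2187, -6561, -19683, -59049, …
Substitute x→r, Dx→(1/r')Dx; clear ⇒ L₀.
L = 6 + (-1 + 4·x + 5·x^2)·Dx  (order 1).
h: a_k = -3, -18, -90, -450, -2250, -11250, -56250, -281250, -1406250, -7031250, …
ICs: h(0) = -3.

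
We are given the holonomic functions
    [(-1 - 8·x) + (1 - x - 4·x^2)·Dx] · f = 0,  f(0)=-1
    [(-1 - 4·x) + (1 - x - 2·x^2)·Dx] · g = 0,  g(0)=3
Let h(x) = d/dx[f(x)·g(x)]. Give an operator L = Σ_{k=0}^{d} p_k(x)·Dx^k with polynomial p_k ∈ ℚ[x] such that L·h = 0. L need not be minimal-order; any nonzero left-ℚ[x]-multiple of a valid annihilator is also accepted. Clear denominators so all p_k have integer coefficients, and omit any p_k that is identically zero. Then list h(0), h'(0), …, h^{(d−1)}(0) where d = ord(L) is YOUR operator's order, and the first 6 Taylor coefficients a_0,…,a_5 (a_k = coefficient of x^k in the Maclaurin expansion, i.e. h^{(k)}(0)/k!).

L = (9 + 12·x - 9·x^2 - 272·x^3 - 144·x^4 + 720·x^5 + 640·x^6) + (-1 - 3·x + 24·x^2 + 17·x^3 - 115·x^4 - 66·x^5 + 168·x^6 + 128·x^7)·Dx  (order 1).
h: a_k = -6, -54, -198, -828, -2670, -8946, …
ICs: h(0) = -6.

f: a_k = -1, -1, -5, -9, -29, -65, …
g: a_k = 3, 3, 9, 15, 33, 63, …
Product ⇒ symmetric product L₀, ord ≤ 1.
h₀' ⇒ L via d/dx closure of L₀.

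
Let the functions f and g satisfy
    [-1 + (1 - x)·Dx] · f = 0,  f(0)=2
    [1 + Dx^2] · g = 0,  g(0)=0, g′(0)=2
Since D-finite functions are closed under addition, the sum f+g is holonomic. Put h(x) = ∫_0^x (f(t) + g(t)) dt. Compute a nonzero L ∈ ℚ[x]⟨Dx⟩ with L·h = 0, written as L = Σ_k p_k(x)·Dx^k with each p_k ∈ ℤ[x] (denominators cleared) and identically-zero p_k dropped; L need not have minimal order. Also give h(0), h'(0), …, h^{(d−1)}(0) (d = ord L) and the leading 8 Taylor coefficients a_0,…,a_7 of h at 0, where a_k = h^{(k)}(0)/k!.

f: a_k = 2, 2, 2, 2, 2, 2, 2, 2, …
g: a_k = 0, 2, 0, -1/3, 0, 1/60, 0, -1/2520, …
h₀=f+g: left-lcm gives L₀, ord ≤ 3.
Integrate: L := L₀·Dx.
L = (7 - 2·x + x^2)·Dx + (-3 + 5·x - 3·x^2 + x^3)·Dx^2 + (7 - 2·x + x^2)·Dx^3 + (-3 + 5·x - 3·x^2 + x^3)·Dx^4  (order 4).
h: a_k = 0, 2, 2, 2/3, 5/12, 2/5, 121/360, 2/7, …
ICs: h(0) = 0, h′(0) = 2, h′′(0) = 4, h′′′(0) = 4.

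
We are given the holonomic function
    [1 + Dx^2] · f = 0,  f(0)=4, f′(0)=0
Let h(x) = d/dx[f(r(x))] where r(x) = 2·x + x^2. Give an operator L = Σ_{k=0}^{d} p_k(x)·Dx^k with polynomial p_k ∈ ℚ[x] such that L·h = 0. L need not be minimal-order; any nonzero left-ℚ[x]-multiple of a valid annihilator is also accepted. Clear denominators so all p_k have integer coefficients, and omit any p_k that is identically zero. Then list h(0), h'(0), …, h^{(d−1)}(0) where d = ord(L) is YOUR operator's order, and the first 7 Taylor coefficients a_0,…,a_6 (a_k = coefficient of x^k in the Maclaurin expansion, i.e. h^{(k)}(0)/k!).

f: a_k = 4, 0, -2, 0, 1/6, 0, -1/180, …
Substitute x→r, Dx→(1/r')Dx; clear ⇒ L₀.
Derive L from L₀ (diff closure).
L = (7 + 16·x + 24·x^2 + 16·x^3 + 4·x^4) + (-3 - 3·x)·Dx + (1 + 2·x + x^2)·Dx^2  (order 2).
h: a_k = 0, -16, -24, 8/3, 80/3, 328/15, 28/15, …
ICs: h(0) = 0, h′(0) = -16.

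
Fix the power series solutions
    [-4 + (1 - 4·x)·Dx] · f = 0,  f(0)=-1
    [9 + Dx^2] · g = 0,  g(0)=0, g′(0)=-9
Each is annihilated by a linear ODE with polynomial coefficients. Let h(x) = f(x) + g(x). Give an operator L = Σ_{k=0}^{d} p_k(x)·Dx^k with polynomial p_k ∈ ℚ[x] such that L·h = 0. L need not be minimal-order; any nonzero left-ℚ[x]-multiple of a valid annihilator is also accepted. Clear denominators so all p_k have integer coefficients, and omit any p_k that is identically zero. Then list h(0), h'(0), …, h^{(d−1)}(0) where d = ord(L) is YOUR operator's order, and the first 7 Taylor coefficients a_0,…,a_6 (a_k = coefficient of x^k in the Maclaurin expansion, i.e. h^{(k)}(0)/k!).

f: a_k = -1, -4, -16, -64, -256, -1024, -4096, …
g: a_k = 0, -9, 0, 27/2, 0, -243/40, 0, …
Sum ⇒ L₀ = lclm(L_f,L_g) in ℚ(x)⟨Dx⟩.
L = (3780 - 2592·x + 5184·x^2) + (-369 + 2124·x - 3888·x^2 + 5184·x^3)·Dx + (420 - 288·x + 576·x^2)·Dx^2 + (-41 + 236·x - 432·x^2 + 576·x^3)·Dx^3  (order 3).
h: a_k = -1, -13, -16, -101/2, -256, -41203/40, -4096, …
ICs: h(0) = -1, h′(0) = -13, h′′(0) = -32.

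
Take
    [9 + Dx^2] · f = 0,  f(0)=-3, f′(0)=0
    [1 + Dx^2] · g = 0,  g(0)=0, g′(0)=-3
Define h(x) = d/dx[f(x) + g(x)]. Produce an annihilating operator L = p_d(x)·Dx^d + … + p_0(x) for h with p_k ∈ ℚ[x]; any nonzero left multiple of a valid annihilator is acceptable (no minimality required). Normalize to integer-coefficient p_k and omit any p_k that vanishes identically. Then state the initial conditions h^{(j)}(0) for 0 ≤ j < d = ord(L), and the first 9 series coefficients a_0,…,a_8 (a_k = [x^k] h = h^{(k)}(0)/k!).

f: a_k = -3, 0, 27/2, 0, -81/8, 0, 243/80, 0, -2187/4480, …
g: a_k = 0, -3, 0, 1/2, 0, -1/40, 0, 1/1680, 0, …
Sum ⇒ L₀ = lclm(L_f,L_g) in ℚ(x)⟨Dx⟩.
Differentiate: ansatz ord ≤ ord L₀ ⇒ L.
L = 9 + 10·Dx^2 + Dx^4  (order 4).
h: a_k = -3, 27, 3/2, -81/2, -1/8, 729/40, 1/240, -2187/560, -1/13440, …
ICs: h(0) = -3, h′(0) = 27, h′′(0) = 3, h′′′(0) = -243.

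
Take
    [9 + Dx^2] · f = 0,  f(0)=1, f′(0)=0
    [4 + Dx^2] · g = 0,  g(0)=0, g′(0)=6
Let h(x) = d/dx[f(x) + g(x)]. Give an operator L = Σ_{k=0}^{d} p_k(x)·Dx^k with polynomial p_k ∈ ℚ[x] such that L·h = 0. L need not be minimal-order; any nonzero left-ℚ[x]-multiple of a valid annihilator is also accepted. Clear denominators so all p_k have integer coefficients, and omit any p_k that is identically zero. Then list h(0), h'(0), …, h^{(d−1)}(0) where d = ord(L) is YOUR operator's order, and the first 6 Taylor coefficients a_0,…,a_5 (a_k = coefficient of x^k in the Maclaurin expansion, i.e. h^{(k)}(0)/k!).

f: a_k = 1, 0, -9/2, 0, 27/8, 0, …
g: a_k = 0, 6, 0, -4, 0, 4/5, …
f+g: L₀ = lclm(L_f,L_g), ord ≤ 2+2.
h₀' ⇒ L via d/dx closure of L₀.
L = 36 + 13·Dx^2 + Dx^4  (order 4).
h: a_k = 6, -9, -12, 27/2, 4, -243/40, …
ICs: h(0) = 6, h′(0) = -9, h′′(0) = -24, h′′′(0) = 81.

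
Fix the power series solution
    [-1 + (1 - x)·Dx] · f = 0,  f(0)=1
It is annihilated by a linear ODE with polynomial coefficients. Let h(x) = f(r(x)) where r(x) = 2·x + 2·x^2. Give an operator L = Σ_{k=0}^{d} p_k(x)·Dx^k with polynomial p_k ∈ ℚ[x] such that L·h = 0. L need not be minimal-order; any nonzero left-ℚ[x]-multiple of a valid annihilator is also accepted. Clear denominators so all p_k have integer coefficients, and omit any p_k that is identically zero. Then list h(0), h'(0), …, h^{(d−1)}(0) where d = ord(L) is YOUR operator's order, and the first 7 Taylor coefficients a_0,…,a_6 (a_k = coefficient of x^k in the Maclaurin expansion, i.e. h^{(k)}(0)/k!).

L = (2 + 4·x) + (-1 + 2·x + 2·x^2)·Dx  (order 1).
h: a_k = 1, 2, 6, 16, 44, 120, 328, …
ICs: h(0) = 1.

f: a_k = 1, 1, 1, 1, 1, 1, 1, …
Change of var in L_f (x↦r) gives L₀.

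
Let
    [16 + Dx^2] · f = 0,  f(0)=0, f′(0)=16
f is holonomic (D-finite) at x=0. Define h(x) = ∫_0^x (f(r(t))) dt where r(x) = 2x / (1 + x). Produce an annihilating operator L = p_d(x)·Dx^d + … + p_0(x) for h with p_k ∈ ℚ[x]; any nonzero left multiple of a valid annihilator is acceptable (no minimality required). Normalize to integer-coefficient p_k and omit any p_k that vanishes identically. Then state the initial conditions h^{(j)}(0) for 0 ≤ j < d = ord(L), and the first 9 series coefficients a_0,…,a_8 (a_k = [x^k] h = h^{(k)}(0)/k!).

f: a_k = 0, 16, 0, -128/3, 0, 512/15, 0, -4096/315, 0, …
Substitute x→r, Dx→(1/r')Dx; clear ⇒ L₀.
∫: right-multiply L₀ by Dx.
L = 64·Dx + (2 + 6·x + 6·x^2 + 2·x^3)·Dx^2 + (1 + 4·x + 6·x^2 + 4·x^3 + x^4)·Dx^3  (order 3).
h: a_k = 0, 0, 16, -32/3, -232/3, 992/5, -6928/45, -2080/7, 379244/315, …
ICs: h(0) = 0, h′(0) = 0, h′′(0) = 32.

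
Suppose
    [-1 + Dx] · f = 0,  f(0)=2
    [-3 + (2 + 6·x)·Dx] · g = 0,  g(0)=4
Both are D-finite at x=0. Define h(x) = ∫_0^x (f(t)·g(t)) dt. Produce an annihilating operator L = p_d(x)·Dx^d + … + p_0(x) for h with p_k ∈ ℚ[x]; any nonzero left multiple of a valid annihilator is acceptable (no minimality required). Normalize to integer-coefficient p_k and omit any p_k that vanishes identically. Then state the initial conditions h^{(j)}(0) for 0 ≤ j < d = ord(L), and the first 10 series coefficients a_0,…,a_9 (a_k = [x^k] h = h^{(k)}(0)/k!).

f: a_k = 2, 2, 1, 1/3, 1/12, 1/60, 1/360, 1/2520, 1/20160, 1/181440, …
g: a_k = 4, 6, -9/2, 27/4, -405/32, 1701/64, -15309/256, 72171/512, -2814669/8192, 14073345/16384, …
Product ⇒ symmetric product L₀, ord ≤ 1.
h=∫h₀ ⇒ L = L₀·Dx.
L = (-5 - 6·x)·Dx + (2 + 6·x)·Dx^2  (order 2).
h: a_k = 0, 8, 10, 7/3, 71/24, -671/240, 16157/2880, -12691/1152, 14933039/645120, -589833983/11612160, …
ICs: h(0) = 0, h′(0) = 8.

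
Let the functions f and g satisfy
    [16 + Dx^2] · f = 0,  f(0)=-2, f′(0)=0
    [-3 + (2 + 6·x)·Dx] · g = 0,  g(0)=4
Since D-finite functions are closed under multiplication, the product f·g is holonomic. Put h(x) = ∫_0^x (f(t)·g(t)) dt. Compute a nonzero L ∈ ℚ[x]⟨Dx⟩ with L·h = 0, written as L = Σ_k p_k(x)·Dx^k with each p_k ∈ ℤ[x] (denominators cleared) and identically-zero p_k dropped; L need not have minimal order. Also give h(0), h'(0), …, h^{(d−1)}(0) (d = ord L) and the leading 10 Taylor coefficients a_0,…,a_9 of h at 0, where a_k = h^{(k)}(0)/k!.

f: a_k = -2, 0, 16, 0, -64/3, 0, 512/45, 0, -1024/315, 0, …
g: a_k = 4, 6, -9/2, 27/4, -405/32, 1701/64, -15309/256, 72171/512, -2814669/8192, 14073345/16384, …
h₀=f·g: eliminate ⇒ L₀, order ≤ 2·1.
∫: right-multiply L₀ by Dx.
L = (91 + 384·x + 576·x^2)·Dx + (-12 - 36·x)·Dx^2 + (4 + 24·x + 36·x^2)·Dx^3  (order 3).
h: a_k = 0, -8, -6, 73/3, 165/8, -6337/240, -2341/192, 337609/40320, 259579/30720, -82369729/11612160, …
ICs: h(0) = 0, h′(0) = -8, h′′(0) = -12.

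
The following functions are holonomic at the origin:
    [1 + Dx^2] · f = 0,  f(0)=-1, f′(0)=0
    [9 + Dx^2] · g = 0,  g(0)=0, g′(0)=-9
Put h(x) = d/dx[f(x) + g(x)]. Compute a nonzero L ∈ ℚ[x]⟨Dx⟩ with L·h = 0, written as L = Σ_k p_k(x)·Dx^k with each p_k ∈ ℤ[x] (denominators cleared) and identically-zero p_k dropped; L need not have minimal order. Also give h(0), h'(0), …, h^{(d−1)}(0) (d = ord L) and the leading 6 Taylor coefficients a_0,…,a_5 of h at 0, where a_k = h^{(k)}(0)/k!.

f: a_k = -1, 0, 1/2, 0, -1/24, 0, …
g: a_k = 0, -9, 0, 27/2, 0, -243/40, …
L₀ := lclm(L_f,L_g); ord L₀ ≤ 2+2.
h=h₀': d/dx-closure on L₀ ⇒ L.
L = 9 + 10·Dx^2 + Dx^4  (order 4).
h: a_k = -9, 1, 81/2, -1/6, -243/8, 1/120, …
ICs: h(0) = -9, h′(0) = 1, h′′(0) = 81, h′′′(0) = -1.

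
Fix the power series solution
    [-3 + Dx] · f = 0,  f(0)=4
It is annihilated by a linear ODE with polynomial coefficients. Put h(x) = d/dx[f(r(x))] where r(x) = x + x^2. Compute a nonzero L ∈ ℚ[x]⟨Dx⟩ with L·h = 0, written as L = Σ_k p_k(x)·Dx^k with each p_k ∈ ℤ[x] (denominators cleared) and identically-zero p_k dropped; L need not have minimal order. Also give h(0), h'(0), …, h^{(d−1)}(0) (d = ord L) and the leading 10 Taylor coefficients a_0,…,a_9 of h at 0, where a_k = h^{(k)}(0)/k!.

L = (5 + 12·x + 12·x^2) + (-1 - 2·x)·Dx  (order 1).
h: a_k = 12, 60, 162, 342, 1161/2, 8613/10, 4509/4, 188217/140, 1646811/1120, 1678239/1120, …
ICs: h(0) = 12.

f: a_k = 4, 12, 18, 18, 27/2, 81/10, 81/20, 243/140, 729/1120, 243/1120, …
f∘r: x↦r, Dx↦Dx/r' in L_f ⇒ L₀.
h₀' ⇒ L via d/dx closure of L₀.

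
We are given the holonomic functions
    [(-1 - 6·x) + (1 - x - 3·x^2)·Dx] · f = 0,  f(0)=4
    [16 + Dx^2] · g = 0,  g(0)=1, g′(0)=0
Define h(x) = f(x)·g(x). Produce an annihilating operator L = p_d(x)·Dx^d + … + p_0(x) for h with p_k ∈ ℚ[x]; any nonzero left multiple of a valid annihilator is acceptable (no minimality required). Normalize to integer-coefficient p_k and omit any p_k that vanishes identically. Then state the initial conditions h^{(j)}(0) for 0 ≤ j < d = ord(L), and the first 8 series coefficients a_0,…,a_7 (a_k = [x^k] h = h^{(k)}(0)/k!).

L = (-10 + 16·x + 48·x^2) + (2 + 12·x)·Dx + (-1 + x + 3·x^2)·Dx^2  (order 2).
h: a_k = 4, 4, -16, -4, -28/3, -64/3, -3244/45, -6124/45, …
ICs: h(0) = 4, h′(0) = 4.

f: a_k = 4, 4, 16, 28, 76, 160, 388, 868, …
g: a_k = 1, 0, -8, 0, 32/3, 0, -256/45, 0, …
Sym-product of L_f,L_g gives L₀ (≤ ord 2).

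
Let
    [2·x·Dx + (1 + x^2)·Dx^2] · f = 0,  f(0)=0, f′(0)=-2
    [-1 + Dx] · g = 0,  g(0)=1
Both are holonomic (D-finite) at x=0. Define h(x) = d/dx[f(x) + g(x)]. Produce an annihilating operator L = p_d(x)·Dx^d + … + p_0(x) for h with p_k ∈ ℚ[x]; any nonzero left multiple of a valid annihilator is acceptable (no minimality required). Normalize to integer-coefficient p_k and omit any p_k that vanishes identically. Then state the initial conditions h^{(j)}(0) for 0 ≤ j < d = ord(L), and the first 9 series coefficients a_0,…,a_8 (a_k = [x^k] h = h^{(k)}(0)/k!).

f: a_k = 0, -2, 0, 2/3, 0, -2/5, 0, 2/7, 0, …
g: a_k = 1, 1, 1/2, 1/6, 1/24, 1/120, 1/720, 1/5040, 1/40320, …
L₀ := lclm(L_f,L_g); ord L₀ ≤ 2+1.
h=h₀': d/dx-closure on L₀ ⇒ L.
L = (2 - 4·x - 2·x^2) + (-3 + 3·x + x^2 - x^3)·Dx + (1 + x + x^2 + x^3)·Dx^2  (order 2).
h: a_k = -1, 1, 5/2, 1/6, -47/24, 1/120, 1441/720, 1/5040, -80639/40320, …
ICs: h(0) = -1, h′(0) = 1.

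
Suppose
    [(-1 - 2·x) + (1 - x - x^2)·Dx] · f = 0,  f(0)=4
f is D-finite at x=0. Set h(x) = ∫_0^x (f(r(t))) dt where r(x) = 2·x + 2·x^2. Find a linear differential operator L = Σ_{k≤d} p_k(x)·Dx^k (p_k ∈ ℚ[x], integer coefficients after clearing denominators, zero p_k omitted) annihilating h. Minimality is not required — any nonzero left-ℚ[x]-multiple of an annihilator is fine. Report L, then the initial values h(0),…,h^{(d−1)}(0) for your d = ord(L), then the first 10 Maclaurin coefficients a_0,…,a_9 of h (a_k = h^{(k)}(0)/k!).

L = (2 + 12·x + 24·x^2 + 16·x^3)·Dx + (-1 + 2·x + 6·x^2 + 8·x^3 + 4·x^4)·Dx^2  (order 2).
h: a_k = 0, 4, 4, 40/3, 40, 128, 432, 10464/7, 5280, 170560/9, …
ICs: h(0) = 0, h′(0) = 4.

f: a_k = 4, 4, 8, 12, 20, 32, 52, 84, 136, 220, …
Substitute x→r, Dx→(1/r')Dx; clear ⇒ L₀.
∫: right-multiply L₀ by Dx.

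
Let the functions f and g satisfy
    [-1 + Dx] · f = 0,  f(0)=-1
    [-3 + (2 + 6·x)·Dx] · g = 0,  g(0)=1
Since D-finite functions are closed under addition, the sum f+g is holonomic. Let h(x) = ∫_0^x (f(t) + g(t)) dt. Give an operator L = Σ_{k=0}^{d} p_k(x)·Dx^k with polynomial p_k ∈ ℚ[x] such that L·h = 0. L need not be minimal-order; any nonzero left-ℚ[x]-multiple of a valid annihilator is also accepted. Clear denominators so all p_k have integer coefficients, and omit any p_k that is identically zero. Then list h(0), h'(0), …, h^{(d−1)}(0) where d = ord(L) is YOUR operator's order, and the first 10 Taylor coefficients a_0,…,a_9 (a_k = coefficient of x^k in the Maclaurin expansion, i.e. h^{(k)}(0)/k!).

L = (15 + 18·x)·Dx + (-13 - 24·x - 36·x^2)·Dx^2 + (-2 + 6·x + 36·x^2)·Dx^3  (order 3).
h: a_k = 0, 0, 1/4, -13/24, 73/192, -1231/1920, 25483/23040, -688969/322560, 22733737/5160960, -886620991/92897280, …
ICs: h(0) = 0, h′(0) = 0, h′′(0) = 1/2.

f: a_k = -1, -1, -1/2, -1/6, -1/24, -1/120, -1/720, -1/5040, -1/40320, -1/362880, …
g: a_k = 1, 3/2, -9/8, 27/16, -405/128, 1701/256, -15309/1024, 72171/2048, -2814669/32768, 14073345/65536, …
Weyl lclm of L_f,L_g ⇒ L₀ (ord ≤ 2).
Integrate: L := L₀·Dx.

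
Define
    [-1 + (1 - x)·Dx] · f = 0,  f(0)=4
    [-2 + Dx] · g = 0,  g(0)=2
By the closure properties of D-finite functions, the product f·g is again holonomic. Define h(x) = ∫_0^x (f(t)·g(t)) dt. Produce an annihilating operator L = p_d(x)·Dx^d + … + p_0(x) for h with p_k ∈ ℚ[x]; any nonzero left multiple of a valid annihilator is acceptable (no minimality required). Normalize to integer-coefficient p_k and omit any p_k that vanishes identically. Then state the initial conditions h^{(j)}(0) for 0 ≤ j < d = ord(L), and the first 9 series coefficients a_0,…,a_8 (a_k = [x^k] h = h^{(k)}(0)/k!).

f: a_k = 4, 4, 4, 4, 4, 4, 4, 4, 4, …
g: a_k = 2, 4, 4, 8/3, 4/3, 8/15, 8/45, 16/315, 4/315, …
f·g: L₀ = L_f ⊗_s L_g, ord ≤ 1·1.
∫: right-multiply L₀ by Dx.
L = (3 - 2·x)·Dx + (-1 + x)·Dx^2  (order 2).
h: a_k = 0, 8, 12, 40/3, 38/3, 56/5, 436/45, 2648/315, 155/21, …
ICs: h(0) = 0, h′(0) = 8.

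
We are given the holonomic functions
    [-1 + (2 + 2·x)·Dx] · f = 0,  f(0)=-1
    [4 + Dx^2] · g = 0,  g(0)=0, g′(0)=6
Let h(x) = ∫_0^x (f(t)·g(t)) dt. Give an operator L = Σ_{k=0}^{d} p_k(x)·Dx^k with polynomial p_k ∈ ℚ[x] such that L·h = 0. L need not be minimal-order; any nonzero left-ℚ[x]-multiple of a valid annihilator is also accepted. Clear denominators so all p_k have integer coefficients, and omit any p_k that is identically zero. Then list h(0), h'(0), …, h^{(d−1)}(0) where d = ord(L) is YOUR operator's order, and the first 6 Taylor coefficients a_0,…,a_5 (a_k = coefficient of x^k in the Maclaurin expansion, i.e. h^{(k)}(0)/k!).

f: a_k = -1, -1/2, 1/8, -1/16, 5/128, -7/256, …
g: a_k = 0, 6, 0, -4, 0, 4/5, …
f·g: L₀ = L_f ⊗_s L_g, ord ≤ 1·2.
h=∫h₀ ⇒ L = L₀·Dx.
L = (19 + 32·x + 16·x^2)·Dx + (-4 - 4·x)·Dx^2 + (4 + 8·x + 4·x^2)·Dx^3  (order 3).
h: a_k = 0, 0, -3, -1, 19/16, 13/40, …
ICs: h(0) = 0, h′(0) = 0, h′′(0) = -6.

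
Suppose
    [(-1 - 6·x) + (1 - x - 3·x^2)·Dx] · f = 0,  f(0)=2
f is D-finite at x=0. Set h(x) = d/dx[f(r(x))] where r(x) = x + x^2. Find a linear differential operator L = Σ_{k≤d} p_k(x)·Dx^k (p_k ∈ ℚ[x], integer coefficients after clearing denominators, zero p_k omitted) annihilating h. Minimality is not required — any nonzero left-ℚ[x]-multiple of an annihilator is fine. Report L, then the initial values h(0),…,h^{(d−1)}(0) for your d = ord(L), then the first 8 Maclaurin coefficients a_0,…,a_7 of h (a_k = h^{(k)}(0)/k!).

L = (10 + 60·x + 168·x^2 + 396·x^3 + 648·x^4 + 540·x^5 + 180·x^6) + (-1 - 7·x - 6·x^2 + 44·x^3 + 135·x^4 + 180·x^5 + 126·x^6 + 36·x^7)·Dx  (order 1).
h: a_k = 2, 20, 90, 352, 1370, 5016, 17850, 62416, …
ICs: h(0) = 2.

f: a_k = 2, 2, 8, 14, 38, 80, 194, 434, …
Substitute x→r, Dx→(1/r')Dx; clear ⇒ L₀.
h₀' ⇒ L via d/dx closure of L₀.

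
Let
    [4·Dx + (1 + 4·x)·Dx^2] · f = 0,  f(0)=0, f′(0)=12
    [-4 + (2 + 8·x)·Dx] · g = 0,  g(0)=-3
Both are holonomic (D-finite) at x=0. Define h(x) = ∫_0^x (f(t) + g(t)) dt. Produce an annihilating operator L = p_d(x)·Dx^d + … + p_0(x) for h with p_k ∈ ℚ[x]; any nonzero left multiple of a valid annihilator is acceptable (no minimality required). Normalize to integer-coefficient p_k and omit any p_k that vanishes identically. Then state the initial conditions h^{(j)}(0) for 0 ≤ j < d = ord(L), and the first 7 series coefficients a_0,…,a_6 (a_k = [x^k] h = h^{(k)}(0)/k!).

L = 8·Dx^2 + (10 + 40·x)·Dx^3 + (1 + 8·x + 16·x^2)·Dx^4  (order 4).
h: a_k = 0, -3, 3, -6, 13, -162/5, 442/5, …
ICs: h(0) = 0, h′(0) = -3, h′′(0) = 6, h′′′(0) = -36.

f: a_k = 0, 12, -24, 64, -192, 3072/5, -2048, …
g: a_k = -3, -6, 6, -12, 30, -84, 252, …
Sum ⇒ L₀ = lclm(L_f,L_g) in ℚ(x)⟨Dx⟩.
∫: right-multiply L₀ by Dx.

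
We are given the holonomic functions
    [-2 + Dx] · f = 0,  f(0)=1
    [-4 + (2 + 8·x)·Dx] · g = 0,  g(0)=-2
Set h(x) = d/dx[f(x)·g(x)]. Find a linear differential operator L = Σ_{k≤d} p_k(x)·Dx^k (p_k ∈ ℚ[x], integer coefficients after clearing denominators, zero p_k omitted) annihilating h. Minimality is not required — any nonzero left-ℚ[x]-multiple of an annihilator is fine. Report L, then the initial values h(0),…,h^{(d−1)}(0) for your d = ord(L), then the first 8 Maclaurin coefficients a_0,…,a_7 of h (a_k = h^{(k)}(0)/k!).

f: a_k = 1, 2, 2, 4/3, 2/3, 4/15, 4/45, 8/315, …
g: a_k = -2, -4, 4, -8, 20, -56, 168, -528, …
Product ⇒ symmetric product L₀, ord ≤ 1.
h₀' ⇒ L via d/dx closure of L₀.
L = (2 + 16·x + 16·x^2) + (-1 - 6·x - 8·x^2)·Dx  (order 1).
h: a_k = -8, -16, -32, 64/3, -448/3, 7808/15, -88832/45, 2350592/315, …
ICs: h(0) = -8.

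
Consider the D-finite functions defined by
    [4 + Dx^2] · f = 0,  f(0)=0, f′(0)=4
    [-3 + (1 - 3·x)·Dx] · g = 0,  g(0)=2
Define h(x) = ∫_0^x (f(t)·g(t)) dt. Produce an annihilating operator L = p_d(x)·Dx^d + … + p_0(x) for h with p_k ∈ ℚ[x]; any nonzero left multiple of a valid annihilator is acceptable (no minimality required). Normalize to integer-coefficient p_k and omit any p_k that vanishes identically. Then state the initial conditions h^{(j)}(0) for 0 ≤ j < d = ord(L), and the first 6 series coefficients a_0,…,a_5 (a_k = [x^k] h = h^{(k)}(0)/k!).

L = (-4 + 12·x)·Dx + 6·Dx^2 + (-1 + 3·x)·Dx^3  (order 3).
h: a_k = 0, 0, 4, 8, 50/3, 40, …
ICs: h(0) = 0, h′(0) = 0, h′′(0) = 8.

f: a_k = 0, 4, 0, -8/3, 0, 8/15, …
g: a_k = 2, 6, 18, 54, 162, 486, …
h₀=f·g: eliminate ⇒ L₀, order ≤ 2·1.
h=∫₀ˣh₀: take L = L₀·Dx.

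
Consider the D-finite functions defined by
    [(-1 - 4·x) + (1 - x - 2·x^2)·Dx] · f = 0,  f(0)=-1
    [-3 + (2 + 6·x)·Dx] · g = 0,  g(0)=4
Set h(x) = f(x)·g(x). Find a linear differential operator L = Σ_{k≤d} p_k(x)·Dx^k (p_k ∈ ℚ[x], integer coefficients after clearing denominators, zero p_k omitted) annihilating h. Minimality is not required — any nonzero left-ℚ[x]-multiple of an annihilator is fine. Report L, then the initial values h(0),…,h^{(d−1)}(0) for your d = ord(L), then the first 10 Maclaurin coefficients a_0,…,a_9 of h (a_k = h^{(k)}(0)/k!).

L = (5 + 11·x + 18·x^2) + (-2 - 4·x + 10·x^2 + 12·x^3)·Dx  (order 1).
h: a_k = -4, -10, -27/2, -161/4, -1747/32, -10347/64, -54031/256, -345785/512, -6175875/8192, -48555335/16384, …
ICs: h(0) = -4.

f: a_k = -1, -1, -3, -5, -11, -21, -43, -85, -171, -341, …
g: a_k = 4, 6, -9/2, 27/4, -405/32, 1701/64, -15309/256, 72171/512, -2814669/8192, 14073345/16384, …
L₀ := L_f ⊗_s L_g (sym. prod.), ord ≤ 1.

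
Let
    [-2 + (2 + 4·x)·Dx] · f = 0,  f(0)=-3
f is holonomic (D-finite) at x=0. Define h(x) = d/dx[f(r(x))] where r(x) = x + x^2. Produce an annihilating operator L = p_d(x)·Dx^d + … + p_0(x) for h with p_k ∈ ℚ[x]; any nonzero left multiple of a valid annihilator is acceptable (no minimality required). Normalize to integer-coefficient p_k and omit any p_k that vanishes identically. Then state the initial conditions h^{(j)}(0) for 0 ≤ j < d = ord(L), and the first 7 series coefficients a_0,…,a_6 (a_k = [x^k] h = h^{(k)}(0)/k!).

L = 1 + (-1 - 4·x - 6·x^2 - 4·x^3)·Dx  (order 1).
h: a_k = -3, -3, 9/2, -9/2, 15/8, 27/8, -147/16, …
ICs: h(0) = -3.

f: a_k = -3, -3, 3/2, -3/2, 15/8, -21/8, 63/16, …
L₀ from L_f via x↦r, Dx↦r'^{-1}Dx.
h₀' ⇒ L via d/dx closure of L₀.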